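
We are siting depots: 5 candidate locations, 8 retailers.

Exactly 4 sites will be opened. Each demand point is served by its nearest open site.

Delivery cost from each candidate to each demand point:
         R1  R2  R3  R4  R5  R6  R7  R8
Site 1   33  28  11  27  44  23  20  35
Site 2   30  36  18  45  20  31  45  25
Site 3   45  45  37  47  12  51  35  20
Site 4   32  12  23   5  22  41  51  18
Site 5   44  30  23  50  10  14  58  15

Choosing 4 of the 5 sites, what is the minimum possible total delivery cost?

Open {Site 1, Site 2, Site 4, Site 5}.
  R1→Site 2 30, R2→Site 4 12, R3→Site 1 11, R4→Site 4 5, R5→Site 5 10, R6→Site 5 14, R7→Site 1 20, R8→Site 5 15  ⇒ total 117.
Compare {Site 1, Site 3, Site 4, Site 5}: total 119.
Compare {Site 1, Site 2, Site 3, Site 4}: total 131.
No size-4 selection does better; minimum is 117.

117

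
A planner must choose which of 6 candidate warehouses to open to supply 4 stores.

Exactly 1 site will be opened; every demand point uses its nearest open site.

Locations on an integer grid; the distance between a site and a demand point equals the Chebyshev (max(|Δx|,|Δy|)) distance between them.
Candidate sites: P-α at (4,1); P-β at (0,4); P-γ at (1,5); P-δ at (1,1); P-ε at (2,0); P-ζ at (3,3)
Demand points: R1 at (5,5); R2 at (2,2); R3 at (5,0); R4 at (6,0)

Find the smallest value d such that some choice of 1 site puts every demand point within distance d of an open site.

3

Open {P-ζ}.
  Farthest demand point is R3 at distance 3 (to P-ζ); all others are ≤ 3.
With {P-α} the worst case is 4.
With {P-γ} the worst case is 5.
No size-1 selection achieves below 3.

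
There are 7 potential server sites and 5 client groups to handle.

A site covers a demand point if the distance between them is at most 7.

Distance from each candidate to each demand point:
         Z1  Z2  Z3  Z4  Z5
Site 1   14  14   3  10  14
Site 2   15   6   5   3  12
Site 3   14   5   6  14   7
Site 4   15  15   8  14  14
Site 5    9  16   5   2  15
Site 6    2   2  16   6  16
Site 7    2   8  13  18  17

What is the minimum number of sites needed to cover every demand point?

Coverage sets (demand points within 7 of each site):
  Site 1: {Z3}
  Site 2: {Z2, Z3, Z4}
  Site 3: {Z2, Z3, Z5}
  Site 4: {}
  Site 5: {Z3, Z4}
  Site 6: {Z1, Z2, Z4}
  Site 7: {Z1}
No single site covers all 5 demand points.
But {Site 3, Site 6} covers everything, so the minimum is 2.

2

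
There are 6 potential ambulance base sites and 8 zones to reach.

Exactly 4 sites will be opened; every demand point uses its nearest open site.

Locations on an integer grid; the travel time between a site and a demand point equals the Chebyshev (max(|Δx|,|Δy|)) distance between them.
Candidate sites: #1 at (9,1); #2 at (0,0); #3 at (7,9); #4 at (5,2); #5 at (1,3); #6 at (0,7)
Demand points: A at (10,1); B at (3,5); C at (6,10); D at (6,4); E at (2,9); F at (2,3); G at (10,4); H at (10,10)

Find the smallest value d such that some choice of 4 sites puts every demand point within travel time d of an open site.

3

Open {#1, #2, #3, #6}.
  Farthest demand point is B at travel time 3 (to #6); all others are ≤ 3.
With {#1, #3, #4, #6} the worst case is 3.
With {#1, #3, #5, #6} the worst case is 3.
No size-4 selection achieves below 3.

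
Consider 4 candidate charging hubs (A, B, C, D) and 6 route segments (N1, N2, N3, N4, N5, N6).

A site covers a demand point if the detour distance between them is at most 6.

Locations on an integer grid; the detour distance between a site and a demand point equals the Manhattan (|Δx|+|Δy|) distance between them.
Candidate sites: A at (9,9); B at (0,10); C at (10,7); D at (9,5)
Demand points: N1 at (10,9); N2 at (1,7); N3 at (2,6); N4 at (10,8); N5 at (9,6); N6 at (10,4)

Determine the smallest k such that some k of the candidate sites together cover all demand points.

Coverage sets (demand points within 6 of each site):
  A: {N1, N4, N5, N6}
  B: {N2, N3}
  C: {N1, N4, N5, N6}
  D: {N1, N4, N5, N6}
No single site covers all 6 demand points.
But {A, B} covers everything, so the minimum is 2.

2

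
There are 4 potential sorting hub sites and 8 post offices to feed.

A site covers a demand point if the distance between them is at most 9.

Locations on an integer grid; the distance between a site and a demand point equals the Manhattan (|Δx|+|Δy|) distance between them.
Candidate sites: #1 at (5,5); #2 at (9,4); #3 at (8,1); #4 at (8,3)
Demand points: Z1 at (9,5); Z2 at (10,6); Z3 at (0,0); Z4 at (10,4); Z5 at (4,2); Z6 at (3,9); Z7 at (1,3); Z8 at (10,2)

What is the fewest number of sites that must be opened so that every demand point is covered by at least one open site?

Coverage sets (demand points within 9 of each site):
  #1: {Z1, Z2, Z4, Z5, Z6, Z7, Z8}
  #2: {Z1, Z2, Z4, Z5, Z7, Z8}
  #3: {Z1, Z2, Z3, Z4, Z5, Z7, Z8}
  #4: {Z1, Z2, Z4, Z5, Z7, Z8}
No single site covers all 8 demand points.
But {#1, #3} covers everything, so the minimum is 2.

2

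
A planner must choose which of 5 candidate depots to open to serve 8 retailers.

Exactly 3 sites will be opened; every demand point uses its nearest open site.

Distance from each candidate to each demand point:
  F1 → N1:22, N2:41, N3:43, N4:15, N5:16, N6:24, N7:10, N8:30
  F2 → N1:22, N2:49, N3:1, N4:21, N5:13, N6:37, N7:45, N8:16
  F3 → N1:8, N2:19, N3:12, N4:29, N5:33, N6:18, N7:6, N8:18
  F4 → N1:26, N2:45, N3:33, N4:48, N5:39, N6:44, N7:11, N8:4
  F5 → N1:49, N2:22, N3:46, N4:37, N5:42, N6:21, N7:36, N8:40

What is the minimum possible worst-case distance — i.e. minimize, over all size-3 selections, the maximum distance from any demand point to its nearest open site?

19

Open {F1, F2, F3}.
  Farthest demand point is N2 at distance 19 (to F3); all others are ≤ 19.
With {F1, F3, F4} the worst case is 19.
With {F1, F3, F5} the worst case is 19.
No size-3 selection achieves below 19.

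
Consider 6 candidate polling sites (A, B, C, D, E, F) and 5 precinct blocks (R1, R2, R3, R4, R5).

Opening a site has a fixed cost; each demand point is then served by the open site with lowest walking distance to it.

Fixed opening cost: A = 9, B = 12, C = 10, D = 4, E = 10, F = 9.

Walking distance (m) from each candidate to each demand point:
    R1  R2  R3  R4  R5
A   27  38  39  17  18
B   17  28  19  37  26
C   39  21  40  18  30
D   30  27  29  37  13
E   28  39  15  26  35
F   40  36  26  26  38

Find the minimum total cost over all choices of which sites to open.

Open {B, C, D}: assign each demand point to its cheapest open site.
  R1→B 17, R2→C 21, R3→B 19, R4→C 18, R5→D 13
  walking distance 88, fixed 26 → total 114.
Compare {A, B, D}: walking distance 93 + fixed 25 = 118.
Compare {C, D, E}: walking distance 95 + fixed 24 = 119.
Compare {A, B}: walking distance 99 + fixed 21 = 120.
All other subsets cost ≥ 118. Minimum total cost: 114.

114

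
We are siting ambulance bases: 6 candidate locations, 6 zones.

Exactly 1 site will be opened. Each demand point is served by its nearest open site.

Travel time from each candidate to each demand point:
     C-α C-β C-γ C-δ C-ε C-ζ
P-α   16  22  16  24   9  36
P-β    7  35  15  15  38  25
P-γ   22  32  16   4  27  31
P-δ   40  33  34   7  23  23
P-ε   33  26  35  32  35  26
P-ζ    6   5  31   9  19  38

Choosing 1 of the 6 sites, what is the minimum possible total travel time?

Open {P-ζ}.
  C-α→P-ζ 6, C-β→P-ζ 5, C-γ→P-ζ 31, C-δ→P-ζ 9, C-ε→P-ζ 19, C-ζ→P-ζ 38  ⇒ total 108.
Compare {P-α}: total 123.
Compare {P-γ}: total 132.
No size-1 selection does better; minimum is 108.

108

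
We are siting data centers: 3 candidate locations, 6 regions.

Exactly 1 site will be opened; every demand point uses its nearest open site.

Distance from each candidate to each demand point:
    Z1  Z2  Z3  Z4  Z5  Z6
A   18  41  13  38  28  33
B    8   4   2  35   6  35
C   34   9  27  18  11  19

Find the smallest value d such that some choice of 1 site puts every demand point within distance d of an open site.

Open {C}.
  Farthest demand point is Z1 at distance 34 (to C); all others are ≤ 34.
With {B} the worst case is 35.
With {A} the worst case is 41.
No size-1 selection achieves below 34.

34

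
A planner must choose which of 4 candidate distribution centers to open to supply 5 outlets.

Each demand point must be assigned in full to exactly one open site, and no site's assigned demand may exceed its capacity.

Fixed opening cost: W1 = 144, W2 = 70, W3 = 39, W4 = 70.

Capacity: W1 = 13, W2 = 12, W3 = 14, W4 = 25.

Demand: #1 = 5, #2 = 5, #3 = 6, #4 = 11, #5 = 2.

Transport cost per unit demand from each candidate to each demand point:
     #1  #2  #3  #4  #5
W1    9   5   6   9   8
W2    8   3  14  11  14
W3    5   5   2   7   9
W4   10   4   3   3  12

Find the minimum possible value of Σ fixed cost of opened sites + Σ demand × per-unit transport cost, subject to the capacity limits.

217

Open {W3, W4}; cheapest assignment that respects the capacities:
  W3 (cap 14, load 13): #1, #3, #5 — cost 5×5 + 6×2 + 2×9 = 55
  W4 (cap 25, load 16): #2, #4 — cost 5×4 + 11×3 = 53
  Shipping 108, fixed 109 → total 217.
  Any other capacity-feasible assignment to {W3, W4} ships for at least 108.
Compare {W2, W4}: its best feasible assignment gives total 270.
Compare {W2, W3, W4}: its best feasible assignment gives total 282.
Every other set of open sites that can feasibly serve all demand totals ≥ 270 even under its best assignment. Minimum: 217.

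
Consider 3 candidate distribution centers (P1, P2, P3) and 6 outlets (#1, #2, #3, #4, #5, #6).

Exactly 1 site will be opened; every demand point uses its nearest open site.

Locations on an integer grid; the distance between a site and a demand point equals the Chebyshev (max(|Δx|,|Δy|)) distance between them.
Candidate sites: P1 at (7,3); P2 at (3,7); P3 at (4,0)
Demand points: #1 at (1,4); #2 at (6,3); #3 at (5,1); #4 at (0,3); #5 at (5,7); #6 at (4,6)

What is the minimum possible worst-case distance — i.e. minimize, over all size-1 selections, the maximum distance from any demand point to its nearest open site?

6

Open {P2}.
  Farthest demand point is #3 at distance 6 (to P2); all others are ≤ 6.
With {P1} the worst case is 7.
With {P3} the worst case is 7.
No size-1 selection achieves below 6.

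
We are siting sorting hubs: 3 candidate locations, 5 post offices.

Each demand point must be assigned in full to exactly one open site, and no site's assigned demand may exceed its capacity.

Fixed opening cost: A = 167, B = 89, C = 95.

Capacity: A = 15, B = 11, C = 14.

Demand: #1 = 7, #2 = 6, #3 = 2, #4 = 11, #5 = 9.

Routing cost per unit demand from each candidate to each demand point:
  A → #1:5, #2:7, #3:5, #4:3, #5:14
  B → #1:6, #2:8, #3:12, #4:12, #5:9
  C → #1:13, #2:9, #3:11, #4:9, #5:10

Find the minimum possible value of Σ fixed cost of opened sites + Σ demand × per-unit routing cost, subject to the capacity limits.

Open {A, B, C}; cheapest assignment that respects the capacities:
  A (cap 15, load 15): #1, #2, #3 — cost 7×5 + 6×7 + 2×5 = 87
  B (cap 11, load 9): #5 — cost 9×9 = 81
  C (cap 14, load 11): #4 — cost 11×9 = 99
  Shipping 267, fixed 351 → total 618.
  Any other capacity-feasible assignment to {A, B, C} ships for at least 267.
Total demand is 35 and no other set of sites has combined capacity ≥ 35, so {A, B, C} is the only feasible choice of open sites. Minimum: 618.

618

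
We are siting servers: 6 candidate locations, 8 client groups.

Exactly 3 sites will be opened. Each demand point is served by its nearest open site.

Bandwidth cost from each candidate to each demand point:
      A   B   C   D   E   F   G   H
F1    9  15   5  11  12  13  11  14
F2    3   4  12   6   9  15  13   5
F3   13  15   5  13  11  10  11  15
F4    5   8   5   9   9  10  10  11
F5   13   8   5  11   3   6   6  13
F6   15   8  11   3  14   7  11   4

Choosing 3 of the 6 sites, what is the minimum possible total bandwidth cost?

Open {F2, F5, F6}.
  A→F2 3, B→F2 4, C→F5 5, D→F6 3, E→F5 3, F→F5 6, G→F5 6, H→F6 4  ⇒ total 34.
Compare {F1, F2, F5}: total 38.
Compare {F2, F3, F5}: total 38.
No size-3 selection does better; minimum is 34.

34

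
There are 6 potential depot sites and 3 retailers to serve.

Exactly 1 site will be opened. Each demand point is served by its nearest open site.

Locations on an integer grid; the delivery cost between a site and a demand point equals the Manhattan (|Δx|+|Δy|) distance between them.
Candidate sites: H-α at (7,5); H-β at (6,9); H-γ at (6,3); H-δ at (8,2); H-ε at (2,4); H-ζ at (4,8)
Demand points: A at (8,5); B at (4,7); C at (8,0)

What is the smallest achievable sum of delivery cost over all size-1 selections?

Open {H-α}.
  A→H-α 1, B→H-α 5, C→H-α 6  ⇒ total 12.
Compare {H-δ}: total 14.
Compare {H-γ}: total 15.
No size-1 selection does better; minimum is 12.

12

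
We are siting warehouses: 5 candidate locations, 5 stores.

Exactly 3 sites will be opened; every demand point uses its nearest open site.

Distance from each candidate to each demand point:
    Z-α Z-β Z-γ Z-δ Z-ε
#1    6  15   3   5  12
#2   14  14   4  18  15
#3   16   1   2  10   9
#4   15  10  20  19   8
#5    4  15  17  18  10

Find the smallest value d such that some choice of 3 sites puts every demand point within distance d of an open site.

8

Open {#1, #3, #4}.
  Farthest demand point is Z-ε at distance 8 (to #4); all others are ≤ 8.
With {#1, #2, #3} the worst case is 9.
With {#1, #3, #5} the worst case is 9.
No size-3 selection achieves below 8.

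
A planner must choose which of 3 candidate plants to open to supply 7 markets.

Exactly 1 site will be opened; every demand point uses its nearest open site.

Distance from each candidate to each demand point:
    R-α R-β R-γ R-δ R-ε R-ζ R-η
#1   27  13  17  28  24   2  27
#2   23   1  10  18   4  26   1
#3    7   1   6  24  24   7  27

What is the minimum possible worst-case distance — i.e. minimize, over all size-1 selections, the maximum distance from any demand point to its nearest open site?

26

Open {#2}.
  Farthest demand point is R-ζ at distance 26 (to #2); all others are ≤ 26.
With {#3} the worst case is 27.
With {#1} the worst case is 28.
No size-1 selection achieves below 26.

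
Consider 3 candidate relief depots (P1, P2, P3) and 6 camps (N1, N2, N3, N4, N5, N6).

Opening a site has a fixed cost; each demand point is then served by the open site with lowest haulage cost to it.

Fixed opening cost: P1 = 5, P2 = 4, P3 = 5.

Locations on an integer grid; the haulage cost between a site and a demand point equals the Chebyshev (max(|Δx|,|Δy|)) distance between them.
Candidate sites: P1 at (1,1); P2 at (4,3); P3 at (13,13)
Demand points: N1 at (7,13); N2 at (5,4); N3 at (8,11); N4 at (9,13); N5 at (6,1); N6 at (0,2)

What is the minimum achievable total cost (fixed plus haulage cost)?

Open {P2, P3}: assign each demand point to its cheapest open site.
  N1→P3 6, N2→P2 1, N3→P3 5, N4→P3 4, N5→P2 2, N6→P2 4
  haulage cost 22, fixed 9 → total 31.
Compare {P1, P2, P3}: haulage cost 19 + fixed 14 = 33.
Compare {P1, P3}: haulage cost 25 + fixed 10 = 35.
Compare {P2}: haulage cost 35 + fixed 4 = 39.
All other subsets cost ≥ 33. Minimum total cost: 31.

31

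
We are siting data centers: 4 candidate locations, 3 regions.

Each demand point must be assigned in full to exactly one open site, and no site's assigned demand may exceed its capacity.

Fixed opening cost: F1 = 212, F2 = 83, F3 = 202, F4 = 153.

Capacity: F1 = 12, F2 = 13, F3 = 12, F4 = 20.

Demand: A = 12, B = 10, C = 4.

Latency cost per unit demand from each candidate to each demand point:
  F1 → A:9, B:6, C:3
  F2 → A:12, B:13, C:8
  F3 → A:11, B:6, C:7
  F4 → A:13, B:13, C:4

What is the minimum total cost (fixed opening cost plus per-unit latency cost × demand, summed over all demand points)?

Open {F2, F4}; cheapest assignment that respects the capacities:
  F2 (cap 13, load 12): A — cost 12×12 = 144
  F4 (cap 20, load 14): B, C — cost 10×13 + 4×4 = 146
  Shipping 290, fixed 236 → total 526.
  Any other capacity-feasible assignment to {F2, F4} ships for at least 290.
Compare {F3, F4}: its best feasible assignment gives total 587.
Compare {F1, F4}: its best feasible assignment gives total 597.
Every other set of open sites that can feasibly serve all demand totals ≥ 587 even under its best assignment. Minimum: 526.

526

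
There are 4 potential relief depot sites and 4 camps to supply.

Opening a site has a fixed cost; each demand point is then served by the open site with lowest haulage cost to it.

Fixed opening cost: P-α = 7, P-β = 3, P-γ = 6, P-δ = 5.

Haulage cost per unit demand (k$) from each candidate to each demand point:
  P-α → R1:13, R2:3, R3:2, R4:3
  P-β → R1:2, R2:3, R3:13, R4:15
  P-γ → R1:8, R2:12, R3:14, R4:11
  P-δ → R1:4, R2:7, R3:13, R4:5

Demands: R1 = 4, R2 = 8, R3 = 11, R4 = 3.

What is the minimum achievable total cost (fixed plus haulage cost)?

73

Open {P-α, P-β}: assign each demand point to its cheapest open site.
  R1→P-β 4×2=8, R2→P-α 8×3=24, R3→P-α 11×2=22, R4→P-α 3×3=9
  haulage cost 63, fixed 10 → total 73.
Compare {P-α, P-β, P-δ}: haulage cost 63 + fixed 15 = 78.
Compare {P-α, P-β, P-γ}: haulage cost 63 + fixed 16 = 79.
Compare {P-α, P-δ}: haulage cost 71 + fixed 12 = 83.
All other subsets cost ≥ 78. Minimum total cost: 73.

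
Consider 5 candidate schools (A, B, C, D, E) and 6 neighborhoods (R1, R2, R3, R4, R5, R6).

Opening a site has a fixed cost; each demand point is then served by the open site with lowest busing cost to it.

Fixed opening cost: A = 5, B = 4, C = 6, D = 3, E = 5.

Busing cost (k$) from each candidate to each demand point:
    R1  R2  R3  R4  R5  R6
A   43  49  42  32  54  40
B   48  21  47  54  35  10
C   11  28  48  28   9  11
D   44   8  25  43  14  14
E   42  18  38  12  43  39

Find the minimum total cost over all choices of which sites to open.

Open {C, D, E}: assign each demand point to its cheapest open site.
  R1→C 11, R2→D 8, R3→D 25, R4→E 12, R5→C 9, R6→C 11
  busing cost 76, fixed 14 → total 90.
Compare {B, C, D, E}: busing cost 75 + fixed 18 = 93.
Compare {A, C, D, E}: busing cost 76 + fixed 19 = 95.
Compare {A, B, C, D, E}: busing cost 75 + fixed 23 = 98.
All other subsets cost ≥ 93. Minimum total cost: 90.

90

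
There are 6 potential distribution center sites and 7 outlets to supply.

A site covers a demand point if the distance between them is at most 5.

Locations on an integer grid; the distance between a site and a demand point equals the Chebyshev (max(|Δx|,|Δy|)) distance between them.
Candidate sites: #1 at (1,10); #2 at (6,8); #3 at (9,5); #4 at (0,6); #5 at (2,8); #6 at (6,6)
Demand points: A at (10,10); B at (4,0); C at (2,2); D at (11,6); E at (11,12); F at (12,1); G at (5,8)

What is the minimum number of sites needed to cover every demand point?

3

Coverage sets (demand points within 5 of each site):
  #1: {G}
  #2: {A, D, E, G}
  #3: {A, B, D, F, G}
  #4: {C, G}
  #5: {G}
  #6: {A, C, D, G}
No 2 sites suffice: every size-2 union leaves at least one demand point uncovered.
But {#2, #3, #4} covers everything, so the minimum is 3.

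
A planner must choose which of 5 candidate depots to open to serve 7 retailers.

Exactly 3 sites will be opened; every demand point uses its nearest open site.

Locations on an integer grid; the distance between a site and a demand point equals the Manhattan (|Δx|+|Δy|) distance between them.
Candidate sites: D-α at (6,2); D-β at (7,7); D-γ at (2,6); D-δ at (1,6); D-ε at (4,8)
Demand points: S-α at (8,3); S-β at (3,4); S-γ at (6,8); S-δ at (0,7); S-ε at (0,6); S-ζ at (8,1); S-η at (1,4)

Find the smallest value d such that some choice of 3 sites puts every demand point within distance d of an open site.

3

Open {D-α, D-β, D-γ}.
  Farthest demand point is S-α at distance 3 (to D-α); all others are ≤ 3.
With {D-α, D-γ, D-ε} the worst case is 3.
With {D-α, D-β, D-δ} the worst case is 4.
No size-3 selection achieves below 3.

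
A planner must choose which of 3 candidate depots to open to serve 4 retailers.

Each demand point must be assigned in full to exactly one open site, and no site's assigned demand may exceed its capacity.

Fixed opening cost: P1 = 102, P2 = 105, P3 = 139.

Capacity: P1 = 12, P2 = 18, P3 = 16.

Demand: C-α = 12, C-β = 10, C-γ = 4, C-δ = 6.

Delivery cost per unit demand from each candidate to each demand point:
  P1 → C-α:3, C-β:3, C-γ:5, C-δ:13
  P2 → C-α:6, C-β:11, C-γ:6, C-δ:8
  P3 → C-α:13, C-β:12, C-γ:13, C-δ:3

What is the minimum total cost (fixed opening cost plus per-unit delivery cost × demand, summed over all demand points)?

Open {P2, P3}; cheapest assignment that respects the capacities:
  P2 (cap 18, load 16): C-α, C-γ — cost 12×6 + 4×6 = 96
  P3 (cap 16, load 16): C-β, C-δ — cost 10×12 + 6×3 = 138
  Shipping 234, fixed 244 → total 478.
  Any other capacity-feasible assignment to {P2, P3} ships for at least 234.
Compare {P1, P2, P3}: its best feasible assignment gives total 490.
Every other set of open sites that can feasibly serve all demand totals ≥ 490 even under its best assignment. Minimum: 478.

478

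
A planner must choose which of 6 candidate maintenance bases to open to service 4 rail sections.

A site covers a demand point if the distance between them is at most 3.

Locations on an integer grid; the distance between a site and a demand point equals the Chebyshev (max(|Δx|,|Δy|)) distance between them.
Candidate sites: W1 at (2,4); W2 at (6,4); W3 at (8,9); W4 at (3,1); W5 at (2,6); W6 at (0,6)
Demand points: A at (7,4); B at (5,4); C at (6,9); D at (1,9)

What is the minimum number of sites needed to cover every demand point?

Coverage sets (demand points within 3 of each site):
  W1: {B}
  W2: {A, B}
  W3: {C}
  W4: {B}
  W5: {B, D}
  W6: {D}
No 2 sites suffice: every size-2 union leaves at least one demand point uncovered.
But {W2, W3, W5} covers everything, so the minimum is 3.

3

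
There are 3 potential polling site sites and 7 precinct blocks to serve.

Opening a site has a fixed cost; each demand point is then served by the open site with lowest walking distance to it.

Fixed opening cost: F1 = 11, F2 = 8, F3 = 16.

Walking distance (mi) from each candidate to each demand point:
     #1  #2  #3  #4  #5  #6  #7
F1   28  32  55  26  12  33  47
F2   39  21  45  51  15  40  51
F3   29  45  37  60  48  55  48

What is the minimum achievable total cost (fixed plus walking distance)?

Open {F1, F2}: assign each demand point to its cheapest open site.
  #1→F1 28, #2→F2 21, #3→F2 45, #4→F1 26, #5→F1 12, #6→F1 33, #7→F1 47
  walking distance 212, fixed 19 → total 231.
Compare {F1, F2, F3}: walking distance 204 + fixed 35 = 239.
Compare {F1, F3}: walking distance 215 + fixed 27 = 242.
Compare {F1}: walking distance 233 + fixed 11 = 244.
All other subsets cost ≥ 239. Minimum total cost: 231.

231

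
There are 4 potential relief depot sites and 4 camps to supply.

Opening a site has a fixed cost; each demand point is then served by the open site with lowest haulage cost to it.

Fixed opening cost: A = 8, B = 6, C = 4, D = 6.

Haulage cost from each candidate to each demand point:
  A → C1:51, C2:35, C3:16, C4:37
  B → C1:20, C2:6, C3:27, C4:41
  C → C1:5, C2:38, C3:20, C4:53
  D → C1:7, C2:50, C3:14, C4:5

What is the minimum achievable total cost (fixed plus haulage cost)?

44

Open {B, D}: assign each demand point to its cheapest open site.
  C1→D 7, C2→B 6, C3→D 14, C4→D 5
  haulage cost 32, fixed 12 → total 44.
Compare {B, C, D}: haulage cost 30 + fixed 16 = 46.
Compare {A, B, D}: haulage cost 32 + fixed 20 = 52.
Compare {A, B, C, D}: haulage cost 30 + fixed 24 = 54.
All other subsets cost ≥ 46. Minimum total cost: 44.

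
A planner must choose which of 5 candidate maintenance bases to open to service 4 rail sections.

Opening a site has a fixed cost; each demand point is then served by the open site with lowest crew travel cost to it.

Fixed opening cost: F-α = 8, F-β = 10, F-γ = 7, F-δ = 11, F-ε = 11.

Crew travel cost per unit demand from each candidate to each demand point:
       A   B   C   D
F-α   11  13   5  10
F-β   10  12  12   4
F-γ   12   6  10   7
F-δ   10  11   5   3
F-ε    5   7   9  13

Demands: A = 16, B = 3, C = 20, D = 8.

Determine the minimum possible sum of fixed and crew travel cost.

247

Open {F-δ, F-ε}: assign each demand point to its cheapest open site.
  A→F-ε 16×5=80, B→F-ε 3×7=21, C→F-δ 20×5=100, D→F-δ 8×3=24
  crew travel cost 225, fixed 22 → total 247.
Compare {F-γ, F-δ, F-ε}: crew travel cost 222 + fixed 29 = 251.
Compare {F-α, F-δ, F-ε}: crew travel cost 225 + fixed 30 = 255.
Compare {F-β, F-δ, F-ε}: crew travel cost 225 + fixed 32 = 257.
All other subsets cost ≥ 251. Minimum total cost: 247.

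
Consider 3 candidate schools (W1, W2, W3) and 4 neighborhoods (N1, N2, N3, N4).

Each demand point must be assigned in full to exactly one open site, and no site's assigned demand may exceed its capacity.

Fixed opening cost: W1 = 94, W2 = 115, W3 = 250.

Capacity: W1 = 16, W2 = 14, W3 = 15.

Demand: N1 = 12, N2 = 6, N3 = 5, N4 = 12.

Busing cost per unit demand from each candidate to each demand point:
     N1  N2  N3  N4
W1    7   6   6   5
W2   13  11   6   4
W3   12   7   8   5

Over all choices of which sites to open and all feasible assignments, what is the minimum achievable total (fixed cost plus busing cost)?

673

Open {W1, W2, W3}; cheapest assignment that respects the capacities:
  W1 (cap 16, load 12): N1 — cost 12×7 = 84
  W2 (cap 14, load 12): N4 — cost 12×4 = 48
  W3 (cap 15, load 11): N2, N3 — cost 6×7 + 5×8 = 82
  Shipping 214, fixed 459 → total 673.
  Any other capacity-feasible assignment to {W1, W2, W3} ships for at least 214.
Total demand is 35 and no other set of sites has combined capacity ≥ 35, so {W1, W2, W3} is the only feasible choice of open sites. Minimum: 673.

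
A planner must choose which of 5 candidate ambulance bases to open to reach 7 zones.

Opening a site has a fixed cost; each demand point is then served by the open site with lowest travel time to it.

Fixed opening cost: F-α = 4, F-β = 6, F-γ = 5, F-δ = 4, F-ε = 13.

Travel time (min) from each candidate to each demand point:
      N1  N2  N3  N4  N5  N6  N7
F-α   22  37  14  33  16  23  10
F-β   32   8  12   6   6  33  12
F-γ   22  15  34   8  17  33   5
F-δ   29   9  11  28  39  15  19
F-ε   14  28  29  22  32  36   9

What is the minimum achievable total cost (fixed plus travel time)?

88

Open {F-β, F-γ, F-δ}: assign each demand point to its cheapest open site.
  N1→F-γ 22, N2→F-β 8, N3→F-δ 11, N4→F-β 6, N5→F-β 6, N6→F-δ 15, N7→F-γ 5
  travel time 73, fixed 15 → total 88.
Compare {F-α, F-β, F-δ}: travel time 78 + fixed 14 = 92.
Compare {F-β, F-δ, F-ε}: travel time 69 + fixed 23 = 92.
Compare {F-α, F-β, F-γ, F-δ}: travel time 73 + fixed 19 = 92.
All other subsets cost ≥ 92. Minimum total cost: 88.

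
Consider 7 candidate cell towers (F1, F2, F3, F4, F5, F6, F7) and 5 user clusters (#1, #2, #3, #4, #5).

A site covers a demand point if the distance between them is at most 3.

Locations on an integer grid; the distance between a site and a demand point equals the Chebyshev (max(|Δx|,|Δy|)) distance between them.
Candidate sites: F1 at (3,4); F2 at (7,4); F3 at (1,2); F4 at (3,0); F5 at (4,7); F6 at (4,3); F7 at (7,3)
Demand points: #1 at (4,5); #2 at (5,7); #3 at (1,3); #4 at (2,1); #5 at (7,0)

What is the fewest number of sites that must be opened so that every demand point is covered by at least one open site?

Coverage sets (demand points within 3 of each site):
  F1: {#1, #2, #3, #4}
  F2: {#1, #2}
  F3: {#1, #3, #4}
  F4: {#3, #4}
  F5: {#1, #2}
  F6: {#1, #3, #4, #5}
  F7: {#1, #5}
No single site covers all 5 demand points.
But {F1, F6} covers everything, so the minimum is 2.

2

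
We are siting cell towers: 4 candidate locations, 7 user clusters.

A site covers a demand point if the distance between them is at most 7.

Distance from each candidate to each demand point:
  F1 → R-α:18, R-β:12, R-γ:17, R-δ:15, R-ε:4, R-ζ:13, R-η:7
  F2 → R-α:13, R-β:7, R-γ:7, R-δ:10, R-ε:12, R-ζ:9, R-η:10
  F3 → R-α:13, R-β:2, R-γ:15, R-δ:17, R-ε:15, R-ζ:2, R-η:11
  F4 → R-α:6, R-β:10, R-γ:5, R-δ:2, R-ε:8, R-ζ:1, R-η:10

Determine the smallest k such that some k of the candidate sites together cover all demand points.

Coverage sets (demand points within 7 of each site):
  F1: {R-ε, R-η}
  F2: {R-β, R-γ}
  F3: {R-β, R-ζ}
  F4: {R-α, R-γ, R-δ, R-ζ}
No 2 sites suffice: every size-2 union leaves at least one demand point uncovered.
But {F1, F2, F4} covers everything, so the minimum is 3.

3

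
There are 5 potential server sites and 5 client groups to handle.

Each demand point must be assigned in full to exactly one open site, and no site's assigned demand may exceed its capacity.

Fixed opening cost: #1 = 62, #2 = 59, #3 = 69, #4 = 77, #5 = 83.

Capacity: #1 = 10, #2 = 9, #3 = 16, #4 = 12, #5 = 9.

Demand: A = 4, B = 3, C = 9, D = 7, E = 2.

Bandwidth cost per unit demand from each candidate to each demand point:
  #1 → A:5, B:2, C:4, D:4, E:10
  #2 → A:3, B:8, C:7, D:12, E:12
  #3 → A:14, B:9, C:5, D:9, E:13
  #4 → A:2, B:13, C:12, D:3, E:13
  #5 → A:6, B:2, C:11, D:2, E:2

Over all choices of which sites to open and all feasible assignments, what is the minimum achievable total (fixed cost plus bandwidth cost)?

Open {#3, #4}; cheapest assignment that respects the capacities:
  #3 (cap 16, load 14): B, C, E — cost 3×9 + 9×5 + 2×13 = 98
  #4 (cap 12, load 11): A, D — cost 4×2 + 7×3 = 29
  Shipping 127, fixed 146 → total 273.
  Any other capacity-feasible assignment to {#3, #4} ships for at least 127.
Compare {#1, #3}: its best feasible assignment gives total 285.
Compare {#3, #5}: its best feasible assignment gives total 294.
Every other set of open sites that can feasibly serve all demand totals ≥ 285 even under its best assignment. Minimum: 273.

273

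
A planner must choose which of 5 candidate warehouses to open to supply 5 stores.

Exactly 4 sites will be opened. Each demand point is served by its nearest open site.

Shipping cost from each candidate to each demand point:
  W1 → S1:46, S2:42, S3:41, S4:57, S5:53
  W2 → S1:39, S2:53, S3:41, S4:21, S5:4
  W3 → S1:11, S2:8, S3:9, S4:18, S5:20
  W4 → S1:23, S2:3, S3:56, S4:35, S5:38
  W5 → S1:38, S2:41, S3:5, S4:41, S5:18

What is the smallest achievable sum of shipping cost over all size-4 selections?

41

Open {W2, W3, W4, W5}.
  S1→W3 11, S2→W4 3, S3→W5 5, S4→W3 18, S5→W2 4  ⇒ total 41.
Compare {W1, W2, W3, W4}: total 45.
Compare {W1, W2, W3, W5}: total 46.
No size-4 selection does better; minimum is 41.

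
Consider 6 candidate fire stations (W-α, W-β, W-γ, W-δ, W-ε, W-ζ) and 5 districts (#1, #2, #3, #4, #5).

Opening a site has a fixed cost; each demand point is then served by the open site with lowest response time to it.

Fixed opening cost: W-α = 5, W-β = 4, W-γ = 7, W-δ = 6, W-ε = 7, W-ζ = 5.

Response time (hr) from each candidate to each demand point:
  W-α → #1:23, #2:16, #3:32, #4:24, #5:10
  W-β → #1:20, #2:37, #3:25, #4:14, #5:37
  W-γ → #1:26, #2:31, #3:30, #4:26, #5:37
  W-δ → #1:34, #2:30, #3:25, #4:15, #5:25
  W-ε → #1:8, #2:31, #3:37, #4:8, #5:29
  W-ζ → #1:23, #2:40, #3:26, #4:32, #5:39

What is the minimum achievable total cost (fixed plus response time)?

83

Open {W-α, W-β, W-ε}: assign each demand point to its cheapest open site.
  #1→W-ε 8, #2→W-α 16, #3→W-β 25, #4→W-ε 8, #5→W-α 10
  response time 67, fixed 16 → total 83.
Compare {W-α, W-δ, W-ε}: response time 67 + fixed 18 = 85.
Compare {W-α, W-ε, W-ζ}: response time 68 + fixed 17 = 85.
Compare {W-α, W-ε}: response time 74 + fixed 12 = 86.
All other subsets cost ≥ 85. Minimum total cost: 83.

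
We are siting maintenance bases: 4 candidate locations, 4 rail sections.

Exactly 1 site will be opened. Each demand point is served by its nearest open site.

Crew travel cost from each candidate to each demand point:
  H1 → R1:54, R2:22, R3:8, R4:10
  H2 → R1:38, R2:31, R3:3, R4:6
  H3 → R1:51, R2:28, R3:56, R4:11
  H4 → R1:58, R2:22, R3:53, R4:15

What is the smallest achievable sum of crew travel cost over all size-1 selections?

78

Open {H2}.
  R1→H2 38, R2→H2 31, R3→H2 3, R4→H2 6  ⇒ total 78.
Compare {H1}: total 94.
Compare {H3}: total 146.
No size-1 selection does better; minimum is 78.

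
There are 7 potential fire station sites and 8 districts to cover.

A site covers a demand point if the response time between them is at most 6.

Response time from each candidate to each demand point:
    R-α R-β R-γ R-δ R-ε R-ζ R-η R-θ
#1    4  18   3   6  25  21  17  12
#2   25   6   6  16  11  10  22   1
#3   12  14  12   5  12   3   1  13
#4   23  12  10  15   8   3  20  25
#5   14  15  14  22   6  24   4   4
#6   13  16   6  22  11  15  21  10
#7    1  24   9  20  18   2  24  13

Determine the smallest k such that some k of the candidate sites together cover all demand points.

Coverage sets (demand points within 6 of each site):
  #1: {R-α, R-γ, R-δ}
  #2: {R-β, R-γ, R-θ}
  #3: {R-δ, R-ζ, R-η}
  #4: {R-ζ}
  #5: {R-ε, R-η, R-θ}
  #6: {R-γ}
  #7: {R-α, R-ζ}
No 3 sites suffice: every size-3 union leaves at least one demand point uncovered.
But {#1, #2, #3, #5} covers everything, so the minimum is 4.

4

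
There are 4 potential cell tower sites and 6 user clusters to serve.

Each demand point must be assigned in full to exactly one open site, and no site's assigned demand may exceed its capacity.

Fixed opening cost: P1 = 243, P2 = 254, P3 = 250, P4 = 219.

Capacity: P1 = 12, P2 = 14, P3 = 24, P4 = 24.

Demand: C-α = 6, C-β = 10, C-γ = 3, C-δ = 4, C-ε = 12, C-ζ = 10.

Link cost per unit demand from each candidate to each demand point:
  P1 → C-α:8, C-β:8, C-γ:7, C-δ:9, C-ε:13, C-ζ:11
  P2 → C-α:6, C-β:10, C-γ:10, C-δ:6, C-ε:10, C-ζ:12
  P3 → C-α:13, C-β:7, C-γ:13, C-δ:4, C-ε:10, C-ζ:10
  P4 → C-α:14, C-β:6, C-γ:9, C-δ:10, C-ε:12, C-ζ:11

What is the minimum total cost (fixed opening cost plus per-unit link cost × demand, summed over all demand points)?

Open {P3, P4}; cheapest assignment that respects the capacities:
  P3 (cap 24, load 22): C-α, C-δ, C-ε — cost 6×13 + 4×4 + 12×10 = 214
  P4 (cap 24, load 23): C-β, C-γ, C-ζ — cost 10×6 + 3×9 + 10×11 = 197
  Shipping 411, fixed 469 → total 880.
  Any other capacity-feasible assignment to {P3, P4} ships for at least 411.
Compare {P1, P3, P4}: its best feasible assignment gives total 1087.
Compare {P2, P3, P4}: its best feasible assignment gives total 1090.
Every other set of open sites that can feasibly serve all demand totals ≥ 1087 even under its best assignment. Minimum: 880.

880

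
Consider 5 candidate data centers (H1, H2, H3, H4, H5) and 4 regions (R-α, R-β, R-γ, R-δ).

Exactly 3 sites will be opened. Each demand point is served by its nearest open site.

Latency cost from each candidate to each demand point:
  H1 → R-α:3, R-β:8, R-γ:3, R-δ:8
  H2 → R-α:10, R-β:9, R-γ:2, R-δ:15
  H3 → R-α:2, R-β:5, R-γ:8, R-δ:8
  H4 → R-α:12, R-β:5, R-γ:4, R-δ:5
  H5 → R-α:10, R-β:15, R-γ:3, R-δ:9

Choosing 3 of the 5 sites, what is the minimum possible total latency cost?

Open {H2, H3, H4}.
  R-α→H3 2, R-β→H3 5, R-γ→H2 2, R-δ→H4 5  ⇒ total 14.
Compare {H1, H2, H4}: total 15.
Compare {H1, H3, H4}: total 15.
No size-3 selection does better; minimum is 14.

14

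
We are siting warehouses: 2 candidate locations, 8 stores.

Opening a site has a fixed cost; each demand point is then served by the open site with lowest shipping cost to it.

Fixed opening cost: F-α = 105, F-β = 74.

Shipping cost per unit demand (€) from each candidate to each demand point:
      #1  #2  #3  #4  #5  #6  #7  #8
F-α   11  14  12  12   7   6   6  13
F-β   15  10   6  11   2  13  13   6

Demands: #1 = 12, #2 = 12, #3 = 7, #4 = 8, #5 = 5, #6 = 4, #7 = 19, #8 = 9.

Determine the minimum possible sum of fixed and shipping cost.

763

Open {F-α, F-β}: assign each demand point to its cheapest open site.
  #1→F-α 12×11=132, #2→F-β 12×10=120, #3→F-β 7×6=42, #4→F-β 8×11=88, #5→F-β 5×2=10, #6→F-α 4×6=24, #7→F-α 19×6=114, #8→F-β 9×6=54
  shipping cost 584, fixed 179 → total 763.
Compare {F-β}: shipping cost 793 + fixed 74 = 867.
Compare {F-α}: shipping cost 770 + fixed 105 = 875.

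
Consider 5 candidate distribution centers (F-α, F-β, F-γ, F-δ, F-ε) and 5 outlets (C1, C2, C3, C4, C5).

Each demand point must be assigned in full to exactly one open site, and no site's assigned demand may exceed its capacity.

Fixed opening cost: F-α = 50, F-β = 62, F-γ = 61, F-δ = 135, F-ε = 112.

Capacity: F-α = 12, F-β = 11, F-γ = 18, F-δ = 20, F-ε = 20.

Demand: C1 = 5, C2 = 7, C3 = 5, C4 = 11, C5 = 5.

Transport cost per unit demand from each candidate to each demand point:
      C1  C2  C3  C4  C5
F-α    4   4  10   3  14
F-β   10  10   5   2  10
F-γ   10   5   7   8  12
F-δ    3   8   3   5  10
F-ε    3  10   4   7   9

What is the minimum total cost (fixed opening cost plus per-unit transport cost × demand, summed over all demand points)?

Open {F-α, F-β, F-γ}; cheapest assignment that respects the capacities:
  F-α (cap 12, load 12): C1, C2 — cost 5×4 + 7×4 = 48
  F-β (cap 11, load 11): C4 — cost 11×2 = 22
  F-γ (cap 18, load 10): C3, C5 — cost 5×7 + 5×12 = 95
  Shipping 165, fixed 173 → total 338.
  Any other capacity-feasible assignment to {F-α, F-β, F-γ} ships for at least 165.
Compare {F-α, F-β, F-ε}: its best feasible assignment gives total 354.
Compare {F-α, F-γ, F-ε}: its best feasible assignment gives total 371.
Every other set of open sites that can feasibly serve all demand totals ≥ 354 even under its best assignment. Minimum: 338.

338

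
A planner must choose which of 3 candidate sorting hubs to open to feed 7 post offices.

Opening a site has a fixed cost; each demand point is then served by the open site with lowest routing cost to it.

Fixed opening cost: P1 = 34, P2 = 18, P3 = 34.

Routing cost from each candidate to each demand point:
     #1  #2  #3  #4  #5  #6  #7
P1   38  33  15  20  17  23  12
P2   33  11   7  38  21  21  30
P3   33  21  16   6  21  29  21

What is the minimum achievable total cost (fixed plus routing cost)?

172

Open {P2, P3}: assign each demand point to its cheapest open site.
  #1→P2 33, #2→P2 11, #3→P2 7, #4→P3 6, #5→P2 21, #6→P2 21, #7→P3 21
  routing cost 120, fixed 52 → total 172.
Compare {P1, P2}: routing cost 121 + fixed 52 = 173.
Compare {P2}: routing cost 161 + fixed 18 = 179.
Compare {P3}: routing cost 147 + fixed 34 = 181.
All other subsets cost ≥ 173. Minimum total cost: 172.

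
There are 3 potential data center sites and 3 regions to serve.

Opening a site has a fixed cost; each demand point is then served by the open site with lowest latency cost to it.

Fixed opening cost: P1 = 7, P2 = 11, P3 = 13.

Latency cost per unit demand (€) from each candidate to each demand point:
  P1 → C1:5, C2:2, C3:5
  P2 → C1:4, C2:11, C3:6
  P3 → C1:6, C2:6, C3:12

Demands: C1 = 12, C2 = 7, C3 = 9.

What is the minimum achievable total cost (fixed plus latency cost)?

125

Open {P1, P2}: assign each demand point to its cheapest open site.
  C1→P2 12×4=48, C2→P1 7×2=14, C3→P1 9×5=45
  latency cost 107, fixed 18 → total 125.
Compare {P1}: latency cost 119 + fixed 7 = 126.
Compare {P1, P2, P3}: latency cost 107 + fixed 31 = 138.
Compare {P1, P3}: latency cost 119 + fixed 20 = 139.
All other subsets cost ≥ 126. Minimum total cost: 125.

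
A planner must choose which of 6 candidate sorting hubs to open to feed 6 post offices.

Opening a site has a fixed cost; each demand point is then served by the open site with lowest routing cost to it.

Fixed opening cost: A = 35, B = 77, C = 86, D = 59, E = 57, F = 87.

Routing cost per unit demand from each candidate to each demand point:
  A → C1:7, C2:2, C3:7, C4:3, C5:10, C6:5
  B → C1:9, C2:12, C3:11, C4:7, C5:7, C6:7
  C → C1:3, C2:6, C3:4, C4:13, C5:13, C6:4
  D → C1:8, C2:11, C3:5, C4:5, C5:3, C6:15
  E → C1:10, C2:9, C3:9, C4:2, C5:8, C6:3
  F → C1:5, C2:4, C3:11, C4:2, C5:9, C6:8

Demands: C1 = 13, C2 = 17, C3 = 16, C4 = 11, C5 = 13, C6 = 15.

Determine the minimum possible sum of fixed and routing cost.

Open {A, D}: assign each demand point to its cheapest open site.
  C1→A 13×7=91, C2→A 17×2=34, C3→D 16×5=80, C4→A 11×3=33, C5→D 13×3=39, C6→A 15×5=75
  routing cost 352, fixed 94 → total 446.
Compare {A, C, D}: routing cost 269 + fixed 180 = 449.
Compare {A, D, E}: routing cost 311 + fixed 151 = 462.
Compare {A, C, D, E}: routing cost 243 + fixed 237 = 480.
All other subsets cost ≥ 449. Minimum total cost: 446.

446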